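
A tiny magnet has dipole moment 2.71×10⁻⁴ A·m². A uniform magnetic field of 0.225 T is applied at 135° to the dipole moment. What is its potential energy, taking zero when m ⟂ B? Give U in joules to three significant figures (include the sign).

U ≈ 4.31×10⁻⁵ J

U = −m·B = −mB cosθ.
U = −(2.71×10⁻⁴)(0.225)·cos135° = 4.312×10⁻⁵ J.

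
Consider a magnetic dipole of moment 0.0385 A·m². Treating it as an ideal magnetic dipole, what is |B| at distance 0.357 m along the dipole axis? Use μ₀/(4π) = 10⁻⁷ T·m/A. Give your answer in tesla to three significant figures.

B ≈ 1.69×10⁻⁷ T

On axis B = (μ₀/4π)·2m/r³.
B = 2·(10⁻⁷)·(0.0385) / (0.357)³ = 1.692×10⁻⁷ T.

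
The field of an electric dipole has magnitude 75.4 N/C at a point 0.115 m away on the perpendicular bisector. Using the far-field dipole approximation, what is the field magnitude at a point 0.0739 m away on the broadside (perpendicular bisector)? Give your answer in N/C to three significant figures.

Dipole fields scale as 1/r³ in the far field; the geometry is the same at both points.
E₂ = E₁ · (r₁/r₂)³ = 75.4 · (0.115/0.0739)³.
(r₁/r₂)³ = (1.556)³ = 3.768.
E₂ ≈ 284.1 N/C.

E ≈ 284 N/C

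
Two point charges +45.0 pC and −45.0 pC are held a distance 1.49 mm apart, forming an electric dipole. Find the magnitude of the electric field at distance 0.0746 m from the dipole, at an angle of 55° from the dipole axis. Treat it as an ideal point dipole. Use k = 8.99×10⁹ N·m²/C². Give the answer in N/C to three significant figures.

Dipole moment p = qd = (4.50×10⁻¹¹ C)(0.00149 m) = 6.705×10⁻¹⁴ C·m.
At angle θ the dipole field magnitude is E = (kp/r³)·√(1 + 3cos²θ).
kp/r³ = (8.99×10⁹)(6.705×10⁻¹⁴) / (0.0746)³ = 1.452 N/C.
√(1 + 3cos²55°) = √(1 + 3·0.3290) = √1.9870 ≈ 1.4096.
E ≈ 1.452 × 1.410 = 2.047 N/C.

E ≈ 2.05 N/C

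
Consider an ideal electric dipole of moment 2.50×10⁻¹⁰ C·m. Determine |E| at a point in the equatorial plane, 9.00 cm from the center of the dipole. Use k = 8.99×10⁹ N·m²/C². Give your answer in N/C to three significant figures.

On the perpendicular bisector E = kp/r³ (half the axial value at the same distance).
E = (8.99×10⁹)(2.50×10⁻¹⁰) / (0.0900)³ = 3083 N/C.

E ≈ 3080 N/C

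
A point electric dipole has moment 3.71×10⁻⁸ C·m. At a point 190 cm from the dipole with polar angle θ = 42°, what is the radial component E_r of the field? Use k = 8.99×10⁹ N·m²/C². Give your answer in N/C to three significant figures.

E_r ≈ 72.3 N/C

For a dipole, E_r = (2kp cosθ)/r³.
kp/r³ = (8.99×10⁹)(3.71×10⁻⁸)/(1.90)³ = 48.63 N/C.
E_r = 2·48.63·cos42° = 72.27 N/C.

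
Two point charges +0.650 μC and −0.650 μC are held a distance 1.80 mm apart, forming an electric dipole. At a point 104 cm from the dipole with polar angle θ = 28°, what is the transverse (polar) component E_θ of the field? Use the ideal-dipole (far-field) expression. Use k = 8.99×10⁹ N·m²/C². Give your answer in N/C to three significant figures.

E_θ ≈ 4.39 N/C

Dipole moment p = qd = (6.50×10⁻⁷ C)(0.00180 m) = 1.17×10⁻⁹ C·m.
For a dipole, E_θ = (kp sinθ)/r³.
kp/r³ = (8.99×10⁹)(1.17×10⁻⁹)/(1.04)³ = 9.351 N/C.
E_θ = 9.351·sin28° = 4.390 N/C.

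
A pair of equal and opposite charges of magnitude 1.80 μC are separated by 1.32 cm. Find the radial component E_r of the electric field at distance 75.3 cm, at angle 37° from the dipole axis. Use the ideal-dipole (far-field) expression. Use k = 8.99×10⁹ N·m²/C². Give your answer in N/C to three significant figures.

E_r ≈ 799 N/C

Dipole moment p = qd = (1.80×10⁻⁶ C)(0.0132 m) = 2.376×10⁻⁸ C·m.
For a dipole, E_r = (2kp cosθ)/r³.
kp/r³ = (8.99×10⁹)(2.376×10⁻⁸)/(0.753)³ = 500.3 N/C.
E_r = 2·500.3·cos37° = 799.1 N/C.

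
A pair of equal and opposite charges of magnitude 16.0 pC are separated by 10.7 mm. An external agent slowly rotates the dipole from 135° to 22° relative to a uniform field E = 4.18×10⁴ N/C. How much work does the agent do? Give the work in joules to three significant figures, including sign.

W ≈ -1.17×10⁻⁸ J

Dipole moment p = qd = (1.60×10⁻¹¹ C)(0.0107 m) = 1.712×10⁻¹³ C·m.
W_ext = ΔU = U(θ₂) − U(θ₁) = −pE cosθ₂ − (−pE cosθ₁) = pE(cosθ₁ − cosθ₂).
W = (1.712×10⁻¹³)(4.18×10⁴)·(cos135° − cos22°) = (7.156×10⁻⁹)·(-1.6343) = -1.170×10⁻⁸ J.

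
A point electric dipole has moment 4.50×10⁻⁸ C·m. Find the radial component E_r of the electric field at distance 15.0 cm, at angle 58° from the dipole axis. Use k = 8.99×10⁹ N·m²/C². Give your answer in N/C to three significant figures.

For a dipole, E_r = (2kp cosθ)/r³.
kp/r³ = (8.99×10⁹)(4.50×10⁻⁸)/(0.150)³ = 1.199×10⁵ N/C.
E_r = 2·1.199×10⁵·cos58° = 1.270×10⁵ N/C.

E_r ≈ 1.27×10⁵ N/C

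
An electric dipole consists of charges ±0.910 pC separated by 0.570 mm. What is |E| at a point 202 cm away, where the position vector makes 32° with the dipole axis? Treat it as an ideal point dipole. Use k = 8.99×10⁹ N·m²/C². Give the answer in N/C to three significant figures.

E ≈ 1.01×10⁻⁶ N/C

Dipole moment p = qd = (9.10×10⁻¹³ C)(5.70×10⁻⁴ m) = 5.187×10⁻¹⁶ C·m.
At angle θ the dipole field magnitude is E = (kp/r³)·√(1 + 3cos²θ).
kp/r³ = (8.99×10⁹)(5.187×10⁻¹⁶) / (2.02)³ = 5.657×10⁻⁷ N/C.
√(1 + 3cos²32°) = √(1 + 3·0.7192) = √3.1576 ≈ 1.7770.
E ≈ 5.657×10⁻⁷ × 1.777 = 1.005×10⁻⁶ N/C.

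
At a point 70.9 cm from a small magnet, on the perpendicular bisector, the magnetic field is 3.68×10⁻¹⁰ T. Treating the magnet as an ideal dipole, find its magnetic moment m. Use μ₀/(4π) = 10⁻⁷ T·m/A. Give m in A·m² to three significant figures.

m ≈ 0.00131 A·m²

In the equatorial plane B = (μ₀/4π)·m/r³, so m = Br³·4π/(μ₀).
m = (3.68×10⁻¹⁰)·(0.709)³ / (10⁻⁷) = 0.001312 A·m².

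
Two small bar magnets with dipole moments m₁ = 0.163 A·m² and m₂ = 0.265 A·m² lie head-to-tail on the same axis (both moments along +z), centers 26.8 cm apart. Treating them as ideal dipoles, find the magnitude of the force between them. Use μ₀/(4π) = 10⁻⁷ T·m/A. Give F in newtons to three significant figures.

F ≈ 5.02×10⁻⁶ N

On-axis B of dipole 1: B = (μ₀/4π)·2m₁/r³. Force on dipole 2: F = m₂·dB/dr.
dB/dr = −(μ₀/4π)·6m₁/r⁴, so |F| = (μ₀/4π)·6m₁m₂/r⁴.
F = 6(10⁻⁷)(0.163)(0.265)/(0.268)⁴ = 5.024×10⁻⁶ N.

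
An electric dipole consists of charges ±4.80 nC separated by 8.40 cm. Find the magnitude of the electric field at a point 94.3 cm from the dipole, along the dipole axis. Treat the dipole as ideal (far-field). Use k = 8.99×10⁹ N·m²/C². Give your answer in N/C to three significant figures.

E ≈ 8.65 N/C

Dipole moment p = qd = (4.80×10⁻⁹ C)(0.0840 m) = 4.032×10⁻¹⁰ C·m.
On the dipole axis E = 2kp/r³.
E = 2·(8.99×10⁹)(4.032×10⁻¹⁰) / (0.943)³ = 8.645 N/C.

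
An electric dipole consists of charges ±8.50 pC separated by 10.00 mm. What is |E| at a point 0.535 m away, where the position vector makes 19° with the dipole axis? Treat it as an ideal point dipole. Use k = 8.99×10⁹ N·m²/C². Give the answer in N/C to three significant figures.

E ≈ 0.00958 N/C

Dipole moment p = qd = (8.50×10⁻¹² C)(0.0100 m) = 8.50×10⁻¹⁴ C·m.
At angle θ the dipole field magnitude is E = (kp/r³)·√(1 + 3cos²θ).
kp/r³ = (8.99×10⁹)(8.50×10⁻¹⁴) / (0.535)³ = 0.004990 N/C.
√(1 + 3cos²19°) = √(1 + 3·0.8940) = √3.6820 ≈ 1.9189.
E ≈ 0.004990 × 1.919 = 0.009575 N/C.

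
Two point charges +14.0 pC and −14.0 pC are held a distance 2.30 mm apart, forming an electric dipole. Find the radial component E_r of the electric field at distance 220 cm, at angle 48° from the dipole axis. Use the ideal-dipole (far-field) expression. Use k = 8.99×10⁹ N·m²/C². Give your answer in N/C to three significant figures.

E_r ≈ 3.64×10⁻⁵ N/C

Dipole moment p = qd = (1.40×10⁻¹¹ C)(0.00230 m) = 3.22×10⁻¹⁴ C·m.
For a dipole, E_r = (2kp cosθ)/r³.
kp/r³ = (8.99×10⁹)(3.22×10⁻¹⁴)/(2.20)³ = 2.719×10⁻⁵ N/C.
E_r = 2·2.719×10⁻⁵·cos48° = 3.638×10⁻⁵ N/C.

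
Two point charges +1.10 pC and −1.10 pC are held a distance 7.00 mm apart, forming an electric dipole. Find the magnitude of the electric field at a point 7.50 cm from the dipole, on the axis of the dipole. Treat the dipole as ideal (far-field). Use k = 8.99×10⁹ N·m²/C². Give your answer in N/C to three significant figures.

E ≈ 0.328 N/C

Dipole moment p = qd = (1.10×10⁻¹² C)(0.00700 m) = 7.70×10⁻¹⁵ C·m.
On the dipole axis E = 2kp/r³.
E = 2·(8.99×10⁹)(7.70×10⁻¹⁵) / (0.0750)³ = 0.3282 N/C.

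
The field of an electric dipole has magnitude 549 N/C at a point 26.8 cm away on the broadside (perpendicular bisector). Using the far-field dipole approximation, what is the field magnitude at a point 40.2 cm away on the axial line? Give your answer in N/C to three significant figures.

Dipole fields scale as 1/r³ in the far field.
The axial field is twice the equatorial field at the same r, so the geometry factor is 2/1.
E₂ = E₁ · (2/1) · (r₁/r₂)³ = 549 · 2 · (26.8/40.2)³.
(r₁/r₂)³ = (0.6667)³ = 0.2963.
E₂ ≈ 325.3 N/C.

E ≈ 325 N/C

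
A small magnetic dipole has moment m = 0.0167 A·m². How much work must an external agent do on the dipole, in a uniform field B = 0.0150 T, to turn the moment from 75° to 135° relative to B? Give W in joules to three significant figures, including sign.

W_ext = ΔU = −mB cosθ₂ + mB cosθ₁ = mB(cosθ₁ − cosθ₂).
W = (0.0167)(0.0150)·(cos75° − cos135°) = (2.505×10⁻⁴)·(+0.9659) = 2.420×10⁻⁴ J.

W ≈ 2.42×10⁻⁴ J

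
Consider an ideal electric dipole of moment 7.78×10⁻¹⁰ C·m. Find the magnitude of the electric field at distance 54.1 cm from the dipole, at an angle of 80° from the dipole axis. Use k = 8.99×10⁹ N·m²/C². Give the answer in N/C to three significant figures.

At angle θ the dipole field magnitude is E = (kp/r³)·√(1 + 3cos²θ).
kp/r³ = (8.99×10⁹)(7.78×10⁻¹⁰) / (0.541)³ = 44.17 N/C.
√(1 + 3cos²80°) = √(1 + 3·0.0302) = √1.0905 ≈ 1.0443.
E ≈ 44.17 × 1.044 = 46.13 N/C.

E ≈ 46.1 N/C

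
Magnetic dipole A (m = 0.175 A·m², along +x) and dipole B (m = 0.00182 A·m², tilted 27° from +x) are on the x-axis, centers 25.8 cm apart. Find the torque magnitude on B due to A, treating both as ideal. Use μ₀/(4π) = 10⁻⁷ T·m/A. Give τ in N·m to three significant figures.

τ ≈ 1.68×10⁻⁹ N·m

Dipole B is on the axis of dipole A, so B₁ there is axial: B₁ = (μ₀/4π)·2m₁/r³ along +x.
B₁ = 2(10⁻⁷)(0.175)/(0.258)³ = 2.038×10⁻⁶ T.
τ = m₂ B₁ sinθ.
τ = (0.00182)(2.038×10⁻⁶)·sin27° = 1.684×10⁻⁹ N·m.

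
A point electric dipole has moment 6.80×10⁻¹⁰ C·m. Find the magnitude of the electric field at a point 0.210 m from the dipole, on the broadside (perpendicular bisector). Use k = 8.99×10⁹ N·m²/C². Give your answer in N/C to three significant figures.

E ≈ 660 N/C

On the perpendicular bisector E = kp/r³ (half the axial value at the same distance).
E = (8.99×10⁹)(6.80×10⁻¹⁰) / (0.210)³ = 660.1 N/C.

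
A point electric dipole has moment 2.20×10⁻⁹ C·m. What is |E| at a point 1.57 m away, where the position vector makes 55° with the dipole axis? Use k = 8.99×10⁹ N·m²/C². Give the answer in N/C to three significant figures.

E ≈ 7.20 N/C

At angle θ the dipole field magnitude is E = (kp/r³)·√(1 + 3cos²θ).
kp/r³ = (8.99×10⁹)(2.20×10⁻⁹) / (1.57)³ = 5.111 N/C.
√(1 + 3cos²55°) = √(1 + 3·0.3290) = √1.9870 ≈ 1.4096.
E ≈ 5.111 × 1.410 = 7.204 N/C.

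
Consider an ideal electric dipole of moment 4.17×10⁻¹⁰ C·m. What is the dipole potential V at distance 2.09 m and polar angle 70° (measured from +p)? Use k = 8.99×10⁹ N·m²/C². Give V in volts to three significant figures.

The dipole potential is V = kp cosθ / r².
V = (8.99×10⁹)(4.17×10⁻¹⁰)·cos70° / (2.09)² = 0.2935 V.

V ≈ 0.294 V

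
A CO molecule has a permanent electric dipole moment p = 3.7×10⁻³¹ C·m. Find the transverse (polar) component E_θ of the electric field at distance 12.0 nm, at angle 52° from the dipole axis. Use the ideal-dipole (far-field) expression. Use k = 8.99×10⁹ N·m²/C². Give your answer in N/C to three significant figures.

For a dipole, E_θ = (kp sinθ)/r³.
kp/r³ = (8.99×10⁹)(3.70×10⁻³¹)/(1.20×10⁻⁸)³ = 1925 N/C.
E_θ = 1925·sin52° = 1517 N/C.

E_θ ≈ 1520 N/C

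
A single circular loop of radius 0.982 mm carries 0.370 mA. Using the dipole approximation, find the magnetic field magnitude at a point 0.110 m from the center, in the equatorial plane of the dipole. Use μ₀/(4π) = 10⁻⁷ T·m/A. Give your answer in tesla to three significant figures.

Magnetic moment m = IA = Iπa² = (3.70×10⁻⁴)·π·(9.82×10⁻⁴)² = 1.121×10⁻⁹ A·m².
In the equatorial plane B = (μ₀/4π)·m/r³ (half the axial value).
B = (10⁻⁷)·(1.121×10⁻⁹) / (0.110)³ = 8.422×10⁻¹⁴ T.

B ≈ 8.42×10⁻¹⁴ T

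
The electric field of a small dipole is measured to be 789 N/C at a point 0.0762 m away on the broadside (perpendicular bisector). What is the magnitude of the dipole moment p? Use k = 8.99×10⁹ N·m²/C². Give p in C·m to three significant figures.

p ≈ 3.88×10⁻¹¹ C·m

In the equatorial plane E = kp/r³, so p = Er³/(k).
p = (789)·(0.0762)³ / (8.99×10⁹) = 3.883×10⁻¹¹ C·m.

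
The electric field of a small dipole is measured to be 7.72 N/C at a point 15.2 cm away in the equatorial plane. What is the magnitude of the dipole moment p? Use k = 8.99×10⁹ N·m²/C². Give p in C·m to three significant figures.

p ≈ 3.02×10⁻¹² C·m

In the equatorial plane E = kp/r³, so p = Er³/(k).
p = (7.72)·(0.152)³ / (8.99×10⁹) = 3.016×10⁻¹² C·m.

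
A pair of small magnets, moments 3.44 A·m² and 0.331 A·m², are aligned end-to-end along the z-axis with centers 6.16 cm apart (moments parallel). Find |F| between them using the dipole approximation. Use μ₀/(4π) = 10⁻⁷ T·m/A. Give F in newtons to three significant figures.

On-axis B of dipole 1: B = (μ₀/4π)·2m₁/r³. Force on dipole 2: F = m₂·dB/dr.
dB/dr = −(μ₀/4π)·6m₁/r⁴, so |F| = (μ₀/4π)·6m₁m₂/r⁴.
F = 6(10⁻⁷)(3.44)(0.331)/(0.0616)⁴ = 0.04745 N.

F ≈ 0.0474 N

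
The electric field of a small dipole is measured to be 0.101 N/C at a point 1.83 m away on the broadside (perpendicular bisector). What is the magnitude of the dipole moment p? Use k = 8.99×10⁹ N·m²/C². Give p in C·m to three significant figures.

In the equatorial plane E = kp/r³, so p = Er³/(k).
p = (0.101)·(1.83)³ / (8.99×10⁹) = 6.885×10⁻¹¹ C·m.

p ≈ 6.89×10⁻¹¹ C·m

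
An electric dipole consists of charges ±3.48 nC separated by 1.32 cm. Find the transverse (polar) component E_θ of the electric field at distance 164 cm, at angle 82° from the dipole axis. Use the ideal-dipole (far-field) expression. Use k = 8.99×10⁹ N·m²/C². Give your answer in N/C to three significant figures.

E_θ ≈ 0.0927 N/C

Dipole moment p = qd = (3.48×10⁻⁹ C)(0.0132 m) = 4.594×10⁻¹¹ C·m.
For a dipole, E_θ = (kp sinθ)/r³.
kp/r³ = (8.99×10⁹)(4.594×10⁻¹¹)/(1.64)³ = 0.09363 N/C.
E_θ = 0.09363·sin82° = 0.09272 N/C.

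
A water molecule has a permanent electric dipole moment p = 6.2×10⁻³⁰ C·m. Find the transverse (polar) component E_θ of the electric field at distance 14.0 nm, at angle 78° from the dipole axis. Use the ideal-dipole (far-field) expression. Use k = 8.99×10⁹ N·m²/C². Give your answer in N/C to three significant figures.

E_θ ≈ 1.99×10⁴ N/C

For a dipole, E_θ = (kp sinθ)/r³.
kp/r³ = (8.99×10⁹)(6.20×10⁻³⁰)/(1.40×10⁻⁸)³ = 2.031×10⁴ N/C.
E_θ = 2.031×10⁴·sin78° = 1.987×10⁴ N/C.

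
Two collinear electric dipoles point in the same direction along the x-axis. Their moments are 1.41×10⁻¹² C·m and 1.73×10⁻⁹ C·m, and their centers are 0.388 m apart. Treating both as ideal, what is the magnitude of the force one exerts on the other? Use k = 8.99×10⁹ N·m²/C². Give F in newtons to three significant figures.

F ≈ 5.81×10⁻⁹ N

On-axis field of dipole 1 at distance r: E = 2kp₁/r³. Force on dipole 2 is F = p₂·dE/dr (gradient along axis).
dE/dr = −6kp₁/r⁴, so |F| = 6kp₁p₂/r⁴ (attractive for aligned moments).
F = 6(8.99×10⁹)(1.41×10⁻¹²)(1.73×10⁻⁹)/(0.388)⁴ = 5.806×10⁻⁹ N.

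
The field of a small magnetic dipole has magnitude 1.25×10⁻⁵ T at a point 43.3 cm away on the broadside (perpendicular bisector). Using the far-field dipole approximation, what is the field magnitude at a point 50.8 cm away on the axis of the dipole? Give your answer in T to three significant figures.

Dipole fields scale as 1/r³ in the far field.
The axial field is twice the equatorial field at the same r, so the geometry factor is 2/1.
B₂ = B₁ · (2/1) · (r₁/r₂)³ = 1.25×10⁻⁵ · 2 · (43.3/50.8)³.
(r₁/r₂)³ = (0.8524)³ = 0.6193.
B₂ ≈ 1.548×10⁻⁵ T.

B ≈ 1.55×10⁻⁵ T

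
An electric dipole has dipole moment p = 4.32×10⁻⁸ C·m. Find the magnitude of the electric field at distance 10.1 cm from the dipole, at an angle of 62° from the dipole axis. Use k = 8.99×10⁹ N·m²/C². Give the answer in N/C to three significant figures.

E ≈ 4.86×10⁵ N/C

At angle θ the dipole field magnitude is E = (kp/r³)·√(1 + 3cos²θ).
kp/r³ = (8.99×10⁹)(4.32×10⁻⁸) / (0.101)³ = 3.769×10⁵ N/C.
√(1 + 3cos²62°) = √(1 + 3·0.2204) = √1.6612 ≈ 1.2889.
E ≈ 3.769×10⁵ × 1.289 = 4.858×10⁵ N/C.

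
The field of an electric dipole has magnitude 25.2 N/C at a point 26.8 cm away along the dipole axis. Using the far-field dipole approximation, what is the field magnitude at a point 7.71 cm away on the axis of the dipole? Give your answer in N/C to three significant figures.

E ≈ 1060 N/C

Dipole fields scale as 1/r³ in the far field; the geometry is the same at both points.
E₂ = E₁ · (r₁/r₂)³ = 25.2 · (26.8/7.71)³.
(r₁/r₂)³ = (3.476)³ = 42.
E₂ ≈ 1058 N/C.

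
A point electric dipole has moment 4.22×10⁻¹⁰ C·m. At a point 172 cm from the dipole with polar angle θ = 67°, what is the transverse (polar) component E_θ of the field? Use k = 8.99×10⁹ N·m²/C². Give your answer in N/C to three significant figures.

E_θ ≈ 0.686 N/C

For a dipole, E_θ = (kp sinθ)/r³.
kp/r³ = (8.99×10⁹)(4.22×10⁻¹⁰)/(1.72)³ = 0.7456 N/C.
E_θ = 0.7456·sin67° = 0.6863 N/C.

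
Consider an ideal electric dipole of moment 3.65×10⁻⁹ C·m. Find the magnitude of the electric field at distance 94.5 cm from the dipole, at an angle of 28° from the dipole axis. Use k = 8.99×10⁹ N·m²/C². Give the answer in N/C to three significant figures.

E ≈ 71.0 N/C

At angle θ the dipole field magnitude is E = (kp/r³)·√(1 + 3cos²θ).
kp/r³ = (8.99×10⁹)(3.65×10⁻⁹) / (0.945)³ = 38.88 N/C.
√(1 + 3cos²28°) = √(1 + 3·0.7796) = √3.3388 ≈ 1.8272.
E ≈ 38.88 × 1.827 = 71.05 N/C.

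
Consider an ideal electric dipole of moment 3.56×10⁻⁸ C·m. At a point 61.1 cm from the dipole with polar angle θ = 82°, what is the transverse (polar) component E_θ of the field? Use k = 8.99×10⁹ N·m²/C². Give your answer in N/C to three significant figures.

E_θ ≈ 1390 N/C

For a dipole, E_θ = (kp sinθ)/r³.
kp/r³ = (8.99×10⁹)(3.56×10⁻⁸)/(0.611)³ = 1403 N/C.
E_θ = 1403·sin82° = 1389 N/C.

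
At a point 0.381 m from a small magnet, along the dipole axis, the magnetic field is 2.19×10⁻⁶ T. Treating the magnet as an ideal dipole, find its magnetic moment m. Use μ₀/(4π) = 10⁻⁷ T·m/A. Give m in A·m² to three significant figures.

m ≈ 0.606 A·m²

On axis B = (μ₀/4π)·2m/r³, so m = Br³·4π/(μ₀·2).
m = (2.19×10⁻⁶)·(0.381)³ / (2·10⁻⁷) = 0.6056 A·m².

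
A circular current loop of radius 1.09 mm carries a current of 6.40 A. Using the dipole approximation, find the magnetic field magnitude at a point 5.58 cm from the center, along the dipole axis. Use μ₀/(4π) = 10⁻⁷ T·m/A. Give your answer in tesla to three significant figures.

Magnetic moment m = IA = Iπa² = (6.40)·π·(0.00109)² = 2.389×10⁻⁵ A·m².
On axis B = (μ₀/4π)·2m/r³.
B = 2·(10⁻⁷)·(2.389×10⁻⁵) / (0.0558)³ = 2.750×10⁻⁸ T.

B ≈ 2.75×10⁻⁸ T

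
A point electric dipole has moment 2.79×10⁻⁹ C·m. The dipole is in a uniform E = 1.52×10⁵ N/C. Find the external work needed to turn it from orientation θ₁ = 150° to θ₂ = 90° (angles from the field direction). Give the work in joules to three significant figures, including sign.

W_ext = ΔU = U(θ₂) − U(θ₁) = −pE cosθ₂ − (−pE cosθ₁) = pE(cosθ₁ − cosθ₂).
W = (2.79×10⁻⁹)(1.52×10⁵)·(cos150° − cos90°) = (4.241×10⁻⁴)·(-0.8660) = -3.673×10⁻⁴ J.

W ≈ -3.67×10⁻⁴ J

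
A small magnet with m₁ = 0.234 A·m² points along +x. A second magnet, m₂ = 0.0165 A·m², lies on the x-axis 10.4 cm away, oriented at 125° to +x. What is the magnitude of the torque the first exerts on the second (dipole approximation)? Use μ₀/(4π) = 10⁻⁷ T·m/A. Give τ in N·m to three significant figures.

τ ≈ 5.62×10⁻⁷ N·m

Dipole B is on the axis of dipole A, so B₁ there is axial: B₁ = (μ₀/4π)·2m₁/r³ along +x.
B₁ = 2(10⁻⁷)(0.234)/(0.104)³ = 4.161×10⁻⁵ T.
τ = m₂ B₁ sinθ.
τ = (0.0165)(4.161×10⁻⁵)·sin125° = 5.623×10⁻⁷ N·m.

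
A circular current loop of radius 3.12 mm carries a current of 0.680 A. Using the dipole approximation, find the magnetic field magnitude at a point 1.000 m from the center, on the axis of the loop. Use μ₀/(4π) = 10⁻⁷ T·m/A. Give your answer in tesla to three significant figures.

B ≈ 4.16×10⁻¹² T

Magnetic moment m = IA = Iπa² = (0.680)·π·(0.00312)² = 2.08×10⁻⁵ A·m².
On axis B = (μ₀/4π)·2m/r³.
B = 2·(10⁻⁷)·(2.08×10⁻⁵) / (1.00)³ = 4.160×10⁻¹² T.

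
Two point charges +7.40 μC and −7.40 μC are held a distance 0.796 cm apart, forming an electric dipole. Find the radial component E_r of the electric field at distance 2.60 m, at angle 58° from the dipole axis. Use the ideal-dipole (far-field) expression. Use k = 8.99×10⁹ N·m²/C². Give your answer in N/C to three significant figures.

E_r ≈ 31.9 N/C

Dipole moment p = qd = (7.40×10⁻⁶ C)(0.00796 m) = 5.89×10⁻⁸ C·m.
For a dipole, E_r = (2kp cosθ)/r³.
kp/r³ = (8.99×10⁹)(5.89×10⁻⁸)/(2.60)³ = 30.13 N/C.
E_r = 2·30.13·cos58° = 31.93 N/C.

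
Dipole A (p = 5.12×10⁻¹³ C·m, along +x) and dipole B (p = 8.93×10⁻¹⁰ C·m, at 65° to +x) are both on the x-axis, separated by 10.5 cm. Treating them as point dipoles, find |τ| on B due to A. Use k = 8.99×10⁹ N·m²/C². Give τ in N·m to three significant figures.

τ ≈ 6.44×10⁻⁹ N·m

The second dipole sits on the axis of the first, so the field there is axial: E₁ = 2kp₁/r³ along +x.
E₁ = 2(8.99×10⁹)(5.12×10⁻¹³)/(0.105)³ = 7.952 N/C.
Torque on the second dipole: τ = p₂ E₁ sinθ.
τ = (8.93×10⁻¹⁰)(7.952)·sin65° = 6.436×10⁻⁹ N·m.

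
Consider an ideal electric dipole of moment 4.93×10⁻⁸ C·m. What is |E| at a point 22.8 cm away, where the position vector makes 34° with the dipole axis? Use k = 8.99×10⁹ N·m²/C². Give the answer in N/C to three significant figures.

E ≈ 6.54×10⁴ N/C

At angle θ the dipole field magnitude is E = (kp/r³)·√(1 + 3cos²θ).
kp/r³ = (8.99×10⁹)(4.93×10⁻⁸) / (0.228)³ = 3.739×10⁴ N/C.
√(1 + 3cos²34°) = √(1 + 3·0.6873) = √3.0619 ≈ 1.7498.
E ≈ 3.739×10⁴ × 1.750 = 6.543×10⁴ N/C.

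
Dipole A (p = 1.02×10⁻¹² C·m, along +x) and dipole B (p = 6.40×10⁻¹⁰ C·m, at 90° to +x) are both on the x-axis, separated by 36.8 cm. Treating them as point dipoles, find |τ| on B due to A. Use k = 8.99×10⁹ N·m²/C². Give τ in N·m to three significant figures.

τ ≈ 2.36×10⁻¹⁰ N·m

The second dipole sits on the axis of the first, so the field there is axial: E₁ = 2kp₁/r³ along +x.
E₁ = 2(8.99×10⁹)(1.02×10⁻¹²)/(0.368)³ = 0.3680 N/C.
Torque on the second dipole: τ = p₂ E₁ sinθ.
τ = (6.40×10⁻¹⁰)(0.3680)·sin90° = 2.355×10⁻¹⁰ N·m.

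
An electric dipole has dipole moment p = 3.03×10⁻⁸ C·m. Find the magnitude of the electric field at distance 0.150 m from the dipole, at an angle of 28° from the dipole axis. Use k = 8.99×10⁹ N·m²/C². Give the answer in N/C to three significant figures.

E ≈ 1.47×10⁵ N/C

At angle θ the dipole field magnitude is E = (kp/r³)·√(1 + 3cos²θ).
kp/r³ = (8.99×10⁹)(3.03×10⁻⁸) / (0.150)³ = 8.071×10⁴ N/C.
√(1 + 3cos²28°) = √(1 + 3·0.7796) = √3.3388 ≈ 1.8272.
E ≈ 8.071×10⁴ × 1.827 = 1.475×10⁵ N/C.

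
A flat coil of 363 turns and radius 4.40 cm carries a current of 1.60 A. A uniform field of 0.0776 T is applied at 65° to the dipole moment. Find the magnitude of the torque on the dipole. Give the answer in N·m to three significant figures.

τ ≈ 0.248 N·m

m = NIA = NIπa² = 363·(1.60)·π·(0.0440)² = 3.532 A·m².
Torque on a magnetic dipole: τ = mB sinθ.
τ = (3.532)(0.0776)·sin65° = 0.2484 N·m.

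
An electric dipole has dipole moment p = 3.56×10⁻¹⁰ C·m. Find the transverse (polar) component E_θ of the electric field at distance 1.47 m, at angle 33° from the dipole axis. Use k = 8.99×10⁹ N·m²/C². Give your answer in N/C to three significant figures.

E_θ ≈ 0.549 N/C

For a dipole, E_θ = (kp sinθ)/r³.
kp/r³ = (8.99×10⁹)(3.56×10⁻¹⁰)/(1.47)³ = 1.008 N/C.
E_θ = 1.008·sin33° = 0.5487 N/C.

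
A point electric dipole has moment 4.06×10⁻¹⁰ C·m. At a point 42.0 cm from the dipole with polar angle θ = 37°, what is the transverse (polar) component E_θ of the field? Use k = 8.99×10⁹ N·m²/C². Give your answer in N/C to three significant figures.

For a dipole, E_θ = (kp sinθ)/r³.
kp/r³ = (8.99×10⁹)(4.06×10⁻¹⁰)/(0.420)³ = 49.26 N/C.
E_θ = 49.26·sin37° = 29.65 N/C.

E_θ ≈ 29.6 N/C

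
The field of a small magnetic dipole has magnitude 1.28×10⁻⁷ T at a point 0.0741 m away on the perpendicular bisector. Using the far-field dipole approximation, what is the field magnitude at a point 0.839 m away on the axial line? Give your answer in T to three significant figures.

Dipole fields scale as 1/r³ in the far field.
The axial field is twice the equatorial field at the same r, so the geometry factor is 2/1.
B₂ = B₁ · (2/1) · (r₁/r₂)³ = 1.28×10⁻⁷ · 2 · (0.0741/0.839)³.
(r₁/r₂)³ = (0.08832)³ = 0.0006889.
B₂ ≈ 1.764×10⁻¹⁰ T.

B ≈ 1.76×10⁻¹⁰ T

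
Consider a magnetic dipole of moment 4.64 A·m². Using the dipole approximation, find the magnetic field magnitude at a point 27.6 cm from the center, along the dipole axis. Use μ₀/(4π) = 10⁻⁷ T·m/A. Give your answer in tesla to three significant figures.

B ≈ 4.41×10⁻⁵ T

On axis B = (μ₀/4π)·2m/r³.
B = 2·(10⁻⁷)·(4.64) / (0.276)³ = 4.414×10⁻⁵ T.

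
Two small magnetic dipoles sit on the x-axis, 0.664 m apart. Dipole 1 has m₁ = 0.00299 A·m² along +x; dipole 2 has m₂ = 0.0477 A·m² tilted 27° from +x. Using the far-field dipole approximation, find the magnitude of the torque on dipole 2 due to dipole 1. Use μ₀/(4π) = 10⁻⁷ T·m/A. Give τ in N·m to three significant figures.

Dipole B is on the axis of dipole A, so B₁ there is axial: B₁ = (μ₀/4π)·2m₁/r³ along +x.
B₁ = 2(10⁻⁷)(0.00299)/(0.664)³ = 2.043×10⁻⁹ T.
τ = m₂ B₁ sinθ.
τ = (0.0477)(2.043×10⁻⁹)·sin27° = 4.423×10⁻¹¹ N·m.

τ ≈ 4.42×10⁻¹¹ N·m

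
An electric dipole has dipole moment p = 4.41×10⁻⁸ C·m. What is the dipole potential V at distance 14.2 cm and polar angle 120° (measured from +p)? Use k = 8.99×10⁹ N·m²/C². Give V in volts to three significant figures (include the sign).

V ≈ -9830 V

The dipole potential is V = kp cosθ / r².
V = (8.99×10⁹)(4.41×10⁻⁸)·cos120° / (0.142)² = -9831 V.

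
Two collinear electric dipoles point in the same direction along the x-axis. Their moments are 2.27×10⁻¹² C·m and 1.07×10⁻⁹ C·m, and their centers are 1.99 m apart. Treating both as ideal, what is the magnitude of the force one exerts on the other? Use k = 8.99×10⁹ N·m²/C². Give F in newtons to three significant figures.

F ≈ 8.35×10⁻¹² N

On-axis field of dipole 1 at distance r: E = 2kp₁/r³. Force on dipole 2 is F = p₂·dE/dr (gradient along axis).
dE/dr = −6kp₁/r⁴, so |F| = 6kp₁p₂/r⁴ (attractive for aligned moments).
F = 6(8.99×10⁹)(2.27×10⁻¹²)(1.07×10⁻⁹)/(1.99)⁴ = 8.354×10⁻¹² N.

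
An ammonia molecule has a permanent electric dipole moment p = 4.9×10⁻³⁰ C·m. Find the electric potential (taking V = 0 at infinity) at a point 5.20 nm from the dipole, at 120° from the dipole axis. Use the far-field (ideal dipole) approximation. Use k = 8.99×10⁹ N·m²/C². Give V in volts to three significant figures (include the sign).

V ≈ -8.15×10⁻⁴ V

The dipole potential is V = kp cosθ / r².
V = (8.99×10⁹)(4.90×10⁻³⁰)·cos120° / (5.20×10⁻⁹)² = -8.146×10⁻⁴ V.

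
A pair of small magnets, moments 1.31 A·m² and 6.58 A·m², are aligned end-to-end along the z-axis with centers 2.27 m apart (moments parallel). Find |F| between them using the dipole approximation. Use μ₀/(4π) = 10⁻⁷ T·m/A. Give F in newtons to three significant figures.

On-axis B of dipole 1: B = (μ₀/4π)·2m₁/r³. Force on dipole 2: F = m₂·dB/dr.
dB/dr = −(μ₀/4π)·6m₁/r⁴, so |F| = (μ₀/4π)·6m₁m₂/r⁴.
F = 6(10⁻⁷)(1.31)(6.58)/(2.27)⁴ = 1.948×10⁻⁷ N.

F ≈ 1.95×10⁻⁷ N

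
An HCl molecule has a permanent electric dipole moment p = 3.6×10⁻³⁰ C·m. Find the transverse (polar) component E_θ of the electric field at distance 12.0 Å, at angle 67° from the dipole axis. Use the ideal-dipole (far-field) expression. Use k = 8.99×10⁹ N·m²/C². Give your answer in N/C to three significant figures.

E_θ ≈ 1.72×10⁷ N/C

For a dipole, E_θ = (kp sinθ)/r³.
kp/r³ = (8.99×10⁹)(3.60×10⁻³⁰)/(1.20×10⁻⁹)³ = 1.873×10⁷ N/C.
E_θ = 1.873×10⁷·sin67° = 1.724×10⁷ N/C.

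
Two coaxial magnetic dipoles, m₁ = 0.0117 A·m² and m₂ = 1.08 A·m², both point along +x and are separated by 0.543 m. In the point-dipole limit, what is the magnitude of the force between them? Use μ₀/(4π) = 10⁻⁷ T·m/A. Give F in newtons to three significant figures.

F ≈ 8.72×10⁻⁸ N

On-axis B of dipole 1: B = (μ₀/4π)·2m₁/r³. Force on dipole 2: F = m₂·dB/dr.
dB/dr = −(μ₀/4π)·6m₁/r⁴, so |F| = (μ₀/4π)·6m₁m₂/r⁴.
F = 6(10⁻⁷)(0.0117)(1.08)/(0.543)⁴ = 8.721×10⁻⁸ N.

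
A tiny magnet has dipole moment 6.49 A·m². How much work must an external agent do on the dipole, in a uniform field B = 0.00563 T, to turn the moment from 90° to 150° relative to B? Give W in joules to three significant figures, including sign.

W ≈ 0.0316 J

W_ext = ΔU = −mB cosθ₂ + mB cosθ₁ = mB(cosθ₁ − cosθ₂).
W = (6.49)(0.00563)·(cos90° − cos150°) = (0.03654)·(+0.8660) = 0.03164 J.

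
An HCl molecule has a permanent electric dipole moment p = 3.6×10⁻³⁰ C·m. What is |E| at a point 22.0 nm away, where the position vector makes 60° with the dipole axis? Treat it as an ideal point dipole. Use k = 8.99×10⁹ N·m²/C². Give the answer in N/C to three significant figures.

At angle θ the dipole field magnitude is E = (kp/r³)·√(1 + 3cos²θ).
kp/r³ = (8.99×10⁹)(3.60×10⁻³⁰) / (2.20×10⁻⁸)³ = 3039 N/C.
√(1 + 3cos²60°) = √(1 + 3·0.2500) = √1.7500 ≈ 1.3229.
E ≈ 3039 × 1.323 = 4021 N/C.

E ≈ 4020 N/C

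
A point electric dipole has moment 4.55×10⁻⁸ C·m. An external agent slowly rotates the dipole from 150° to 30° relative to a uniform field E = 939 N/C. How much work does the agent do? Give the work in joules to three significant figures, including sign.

W ≈ -7.40×10⁻⁵ J

W_ext = ΔU = U(θ₂) − U(θ₁) = −pE cosθ₂ − (−pE cosθ₁) = pE(cosθ₁ − cosθ₂).
W = (4.55×10⁻⁸)(939)·(cos150° − cos30°) = (4.272×10⁻⁵)·(-1.7321) = -7.400×10⁻⁵ J.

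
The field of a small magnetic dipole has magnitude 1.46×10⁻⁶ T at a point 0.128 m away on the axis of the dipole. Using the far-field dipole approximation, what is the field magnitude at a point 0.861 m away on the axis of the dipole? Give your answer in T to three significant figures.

B ≈ 4.80×10⁻⁹ T

Dipole fields scale as 1/r³ in the far field; the geometry is the same at both points.
B₂ = B₁ · (r₁/r₂)³ = 1.46×10⁻⁶ · (0.128/0.861)³.
(r₁/r₂)³ = (0.1487)³ = 0.003286.
B₂ ≈ 4.797×10⁻⁹ T.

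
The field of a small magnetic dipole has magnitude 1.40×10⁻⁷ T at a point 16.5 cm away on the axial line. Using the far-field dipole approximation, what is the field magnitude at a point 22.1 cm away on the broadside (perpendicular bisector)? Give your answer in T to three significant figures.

B ≈ 2.91×10⁻⁸ T

Dipole fields scale as 1/r³ in the far field.
The axial field is twice the equatorial field at the same r, so the geometry factor is 1/2.
B₂ = B₁ · (1/2) · (r₁/r₂)³ = 1.40×10⁻⁷ · 0.5 · (16.5/22.1)³.
(r₁/r₂)³ = (0.7466)³ = 0.4162.
B₂ ≈ 2.913×10⁻⁸ T.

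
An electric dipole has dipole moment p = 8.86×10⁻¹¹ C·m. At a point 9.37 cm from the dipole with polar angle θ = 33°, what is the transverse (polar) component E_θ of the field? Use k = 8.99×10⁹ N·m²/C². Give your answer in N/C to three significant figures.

For a dipole, E_θ = (kp sinθ)/r³.
kp/r³ = (8.99×10⁹)(8.86×10⁻¹¹)/(0.0937)³ = 968.2 N/C.
E_θ = 968.2·sin33° = 527.3 N/C.

E_θ ≈ 527 N/C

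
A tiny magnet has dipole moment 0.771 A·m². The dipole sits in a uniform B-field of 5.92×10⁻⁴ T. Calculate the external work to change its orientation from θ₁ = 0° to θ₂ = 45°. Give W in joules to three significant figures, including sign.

W_ext = ΔU = −mB cosθ₂ + mB cosθ₁ = mB(cosθ₁ − cosθ₂).
W = (0.771)(5.92×10⁻⁴)·(cos0° − cos45°) = (4.564×10⁻⁴)·(+0.2929) = 1.337×10⁻⁴ J.

W ≈ 1.34×10⁻⁴ J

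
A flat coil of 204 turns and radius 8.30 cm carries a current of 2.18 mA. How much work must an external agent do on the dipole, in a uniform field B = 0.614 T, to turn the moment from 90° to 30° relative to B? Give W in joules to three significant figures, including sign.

m = NIA = NIπa² = 204·(0.00218)·π·(0.0830)² = 0.009625 A·m².
W_ext = ΔU = −mB cosθ₂ + mB cosθ₁ = mB(cosθ₁ − cosθ₂).
W = (0.009625)(0.614)·(cos90° − cos30°) = (0.005910)·(-0.8660) = -0.005118 J.

W ≈ -0.00512 J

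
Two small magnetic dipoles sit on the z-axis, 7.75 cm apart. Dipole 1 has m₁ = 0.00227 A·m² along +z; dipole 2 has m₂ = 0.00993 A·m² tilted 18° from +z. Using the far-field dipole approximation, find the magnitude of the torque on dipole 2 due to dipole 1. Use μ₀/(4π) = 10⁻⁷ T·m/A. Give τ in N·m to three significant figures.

τ ≈ 2.99×10⁻⁹ N·m

Dipole B is on the axis of dipole A, so B₁ there is axial: B₁ = (μ₀/4π)·2m₁/r³ along +z.
B₁ = 2(10⁻⁷)(0.00227)/(0.0775)³ = 9.753×10⁻⁷ T.
τ = m₂ B₁ sinθ.
τ = (0.00993)(9.753×10⁻⁷)·sin18° = 2.993×10⁻⁹ N·m.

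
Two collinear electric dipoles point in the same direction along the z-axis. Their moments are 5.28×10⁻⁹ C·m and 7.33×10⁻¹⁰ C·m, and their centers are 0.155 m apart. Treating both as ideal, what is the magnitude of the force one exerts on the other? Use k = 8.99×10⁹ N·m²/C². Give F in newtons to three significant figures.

F ≈ 3.62×10⁻⁴ N

On-axis field of dipole 1 at distance r: E = 2kp₁/r³. Force on dipole 2 is F = p₂·dE/dr (gradient along axis).
dE/dr = −6kp₁/r⁴, so |F| = 6kp₁p₂/r⁴ (attractive for aligned moments).
F = 6(8.99×10⁹)(5.28×10⁻⁹)(7.33×10⁻¹⁰)/(0.155)⁴ = 3.617×10⁻⁴ N.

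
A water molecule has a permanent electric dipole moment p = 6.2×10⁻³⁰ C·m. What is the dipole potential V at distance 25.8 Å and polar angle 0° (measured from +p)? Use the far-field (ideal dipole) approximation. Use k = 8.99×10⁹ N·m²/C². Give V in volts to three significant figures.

V ≈ 0.00837 V

The dipole potential is V = kp cosθ / r².
V = (8.99×10⁹)(6.20×10⁻³⁰)·cos0° / (2.58×10⁻⁹)² = 0.008374 V.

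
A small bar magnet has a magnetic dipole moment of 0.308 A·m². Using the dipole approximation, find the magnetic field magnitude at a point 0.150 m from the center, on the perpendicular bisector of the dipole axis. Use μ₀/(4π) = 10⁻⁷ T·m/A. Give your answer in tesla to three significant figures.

In the equatorial plane B = (μ₀/4π)·m/r³ (half the axial value).
B = (10⁻⁷)·(0.308) / (0.150)³ = 9.126×10⁻⁶ T.

B ≈ 9.13×10⁻⁶ T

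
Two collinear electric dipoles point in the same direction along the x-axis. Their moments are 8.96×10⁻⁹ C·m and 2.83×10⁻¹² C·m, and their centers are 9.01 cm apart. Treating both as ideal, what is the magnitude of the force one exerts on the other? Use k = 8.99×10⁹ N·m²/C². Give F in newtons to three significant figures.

F ≈ 2.08×10⁻⁵ N

On-axis field of dipole 1 at distance r: E = 2kp₁/r³. Force on dipole 2 is F = p₂·dE/dr (gradient along axis).
dE/dr = −6kp₁/r⁴, so |F| = 6kp₁p₂/r⁴ (attractive for aligned moments).
F = 6(8.99×10⁹)(8.96×10⁻⁹)(2.83×10⁻¹²)/(0.0901)⁴ = 2.075×10⁻⁵ N.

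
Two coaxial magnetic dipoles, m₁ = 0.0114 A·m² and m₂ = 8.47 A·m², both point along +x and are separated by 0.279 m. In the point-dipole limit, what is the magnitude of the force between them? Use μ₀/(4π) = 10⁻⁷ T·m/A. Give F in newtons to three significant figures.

F ≈ 9.56×10⁻⁶ N

On-axis B of dipole 1: B = (μ₀/4π)·2m₁/r³. Force on dipole 2: F = m₂·dB/dr.
dB/dr = −(μ₀/4π)·6m₁/r⁴, so |F| = (μ₀/4π)·6m₁m₂/r⁴.
F = 6(10⁻⁷)(0.0114)(8.47)/(0.279)⁴ = 9.561×10⁻⁶ N.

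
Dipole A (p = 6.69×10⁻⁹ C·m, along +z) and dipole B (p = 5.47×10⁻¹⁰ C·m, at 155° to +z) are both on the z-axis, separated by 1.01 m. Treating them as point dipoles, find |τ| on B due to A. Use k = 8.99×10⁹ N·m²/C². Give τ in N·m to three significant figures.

The second dipole sits on the axis of the first, so the field there is axial: E₁ = 2kp₁/r³ along +z.
E₁ = 2(8.99×10⁹)(6.69×10⁻⁹)/(1.01)³ = 116.7 N/C.
Torque on the second dipole: τ = p₂ E₁ sinθ.
τ = (5.47×10⁻¹⁰)(116.7)·sin155° = 2.699×10⁻⁸ N·m.

τ ≈ 2.70×10⁻⁸ N·m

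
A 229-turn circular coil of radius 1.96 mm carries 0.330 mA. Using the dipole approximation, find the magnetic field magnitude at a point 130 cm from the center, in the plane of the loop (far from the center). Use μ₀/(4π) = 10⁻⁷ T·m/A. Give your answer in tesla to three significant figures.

m = NIA = NIπa² = 229·(3.30×10⁻⁴)·π·(0.00196)² = 9.12×10⁻⁷ A·m².
In the equatorial plane B = (μ₀/4π)·m/r³ (half the axial value).
B = (10⁻⁷)·(9.12×10⁻⁷) / (1.30)³ = 4.151×10⁻¹⁴ T.

B ≈ 4.15×10⁻¹⁴ T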